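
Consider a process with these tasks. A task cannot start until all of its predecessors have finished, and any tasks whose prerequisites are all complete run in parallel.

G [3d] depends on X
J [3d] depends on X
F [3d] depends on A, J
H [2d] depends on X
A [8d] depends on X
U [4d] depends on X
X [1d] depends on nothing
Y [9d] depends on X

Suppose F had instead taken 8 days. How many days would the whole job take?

As given, the longest chain is X→A→F = 1+8+3 = 12, so the finish is 12 days.
F is on the critical path; changing it to 8 makes that path 17 days.
No other chain overtakes it, so the finish is 17 days.

17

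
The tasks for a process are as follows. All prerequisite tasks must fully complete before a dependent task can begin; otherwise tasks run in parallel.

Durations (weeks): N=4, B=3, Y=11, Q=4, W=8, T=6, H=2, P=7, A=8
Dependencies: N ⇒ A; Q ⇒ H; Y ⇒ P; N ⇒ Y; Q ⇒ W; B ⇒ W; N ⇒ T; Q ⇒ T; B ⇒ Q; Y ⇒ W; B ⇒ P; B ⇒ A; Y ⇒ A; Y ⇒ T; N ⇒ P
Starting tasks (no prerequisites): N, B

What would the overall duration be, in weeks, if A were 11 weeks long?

26

Actual critical path: N→Y→A = 4+11+8 = 23 ⇒ 23 weeks.
Since A is critical, the +3 change carries straight to that chain (now 26 weeks).
The critical path is still N→Y→A; finish is now 26 weeks.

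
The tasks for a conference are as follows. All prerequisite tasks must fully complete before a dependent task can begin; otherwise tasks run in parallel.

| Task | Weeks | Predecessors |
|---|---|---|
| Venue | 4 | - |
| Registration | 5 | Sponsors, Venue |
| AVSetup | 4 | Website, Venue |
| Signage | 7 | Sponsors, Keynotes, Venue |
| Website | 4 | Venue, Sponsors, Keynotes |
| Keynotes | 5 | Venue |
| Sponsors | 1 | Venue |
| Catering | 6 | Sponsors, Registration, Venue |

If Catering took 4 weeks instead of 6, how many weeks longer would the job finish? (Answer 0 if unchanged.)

0

Actual critical path: Venue→Keynotes→Website→AVSetup = 4+5+4+4 = 17 ⇒ 17 weeks.
The longest path through Catering is only 16 weeks, so Catering has float 1.
That remains the longest chain; total 17 weeks.
Change in finish: 17 − 17 = +0 weeks.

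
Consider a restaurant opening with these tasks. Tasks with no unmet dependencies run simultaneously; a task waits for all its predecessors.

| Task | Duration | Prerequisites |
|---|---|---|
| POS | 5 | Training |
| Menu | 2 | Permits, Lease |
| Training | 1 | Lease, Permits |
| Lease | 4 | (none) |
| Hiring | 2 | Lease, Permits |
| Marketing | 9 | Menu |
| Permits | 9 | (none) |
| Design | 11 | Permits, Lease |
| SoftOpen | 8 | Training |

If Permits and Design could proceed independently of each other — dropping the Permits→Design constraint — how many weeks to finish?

20

With the dependency in place, Permits→Design = 9+11 = 20 sets the finish at 20 weeks.
Without Permits→Design, Design's earliest start moves from 9 to 4.
The longest chain is now Permits→Menu→Marketing = 9+2+9 = 20, so the schedule takes 20 weeks.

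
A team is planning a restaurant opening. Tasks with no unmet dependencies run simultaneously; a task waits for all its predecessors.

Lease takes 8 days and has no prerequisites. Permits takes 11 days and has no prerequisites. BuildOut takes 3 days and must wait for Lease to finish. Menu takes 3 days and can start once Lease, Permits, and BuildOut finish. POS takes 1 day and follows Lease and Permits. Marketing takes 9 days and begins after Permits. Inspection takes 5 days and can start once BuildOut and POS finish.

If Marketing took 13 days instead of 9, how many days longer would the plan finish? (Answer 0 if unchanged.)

4

The binding path is Permits→Marketing = 11+9 = 20; finish at 20 days.
Marketing is on the critical path; changing it to 13 makes that path 24 days.
The critical path is still Permits→Marketing; finish is now 24 days.
Change in finish: 24 − 20 = +4 days.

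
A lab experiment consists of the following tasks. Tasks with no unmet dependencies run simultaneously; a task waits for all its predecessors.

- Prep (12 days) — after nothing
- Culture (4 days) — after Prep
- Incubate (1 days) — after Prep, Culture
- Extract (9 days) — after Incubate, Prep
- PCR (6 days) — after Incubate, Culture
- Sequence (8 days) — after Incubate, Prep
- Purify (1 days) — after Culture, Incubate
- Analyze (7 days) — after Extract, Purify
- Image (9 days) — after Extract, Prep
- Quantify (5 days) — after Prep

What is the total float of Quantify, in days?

18

Prep→Culture→Incubate→Extract→Image = 12+4+1+9+9 = 35 sets the makespan at 35 days.
Longest path through Quantify: 17 days (earliest finish 17, latest finish 35).
Slack of Quantify = 30 − 12 = 18 days.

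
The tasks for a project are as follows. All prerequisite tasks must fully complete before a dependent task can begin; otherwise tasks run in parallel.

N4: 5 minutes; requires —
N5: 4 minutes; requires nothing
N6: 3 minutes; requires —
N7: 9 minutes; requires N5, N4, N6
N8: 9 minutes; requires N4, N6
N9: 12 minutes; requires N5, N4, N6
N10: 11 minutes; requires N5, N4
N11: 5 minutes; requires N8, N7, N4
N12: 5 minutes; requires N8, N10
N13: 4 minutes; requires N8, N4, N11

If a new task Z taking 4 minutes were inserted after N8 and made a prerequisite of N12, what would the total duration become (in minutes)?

Originally the project takes 23 minutes.
With Z inserted, N12 now waits for max(N8, N10, Z).
New critical path: N4→N7→N11→N13 = 5+9+5+4 = 23 ⇒ 23 minutes.

23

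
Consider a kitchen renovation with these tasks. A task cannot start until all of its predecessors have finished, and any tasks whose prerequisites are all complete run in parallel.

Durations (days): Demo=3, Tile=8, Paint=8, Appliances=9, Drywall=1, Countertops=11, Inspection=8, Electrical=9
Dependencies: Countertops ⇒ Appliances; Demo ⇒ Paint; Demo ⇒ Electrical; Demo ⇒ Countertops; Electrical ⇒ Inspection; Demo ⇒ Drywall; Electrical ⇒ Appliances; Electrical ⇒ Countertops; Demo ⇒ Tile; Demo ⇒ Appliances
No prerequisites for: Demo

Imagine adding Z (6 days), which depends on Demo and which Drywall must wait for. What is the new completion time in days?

32

Originally the schedule takes 32 days.
With Z inserted, Drywall now waits for max(Demo, Z).
New critical path: Demo→Electrical→Countertops→Appliances = 3+9+11+9 = 32 ⇒ 32 days.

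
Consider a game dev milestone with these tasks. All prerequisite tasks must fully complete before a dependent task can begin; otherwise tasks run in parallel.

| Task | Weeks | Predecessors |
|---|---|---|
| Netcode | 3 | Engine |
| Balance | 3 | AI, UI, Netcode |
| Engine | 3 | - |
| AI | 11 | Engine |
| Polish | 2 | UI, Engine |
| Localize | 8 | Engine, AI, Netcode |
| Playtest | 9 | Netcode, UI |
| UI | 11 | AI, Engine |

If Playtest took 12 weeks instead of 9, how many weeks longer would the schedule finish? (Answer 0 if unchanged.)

As given, the longest chain is Engine→AI→UI→Playtest = 3+11+11+9 = 34, so the finish is 34 weeks.
Playtest lies on that path, so at 12 weeks the path becomes 37 weeks.
The critical path is still Engine→AI→UI→Playtest; finish is now 37 weeks.
Change in finish: 37 − 34 = +3 weeks.

3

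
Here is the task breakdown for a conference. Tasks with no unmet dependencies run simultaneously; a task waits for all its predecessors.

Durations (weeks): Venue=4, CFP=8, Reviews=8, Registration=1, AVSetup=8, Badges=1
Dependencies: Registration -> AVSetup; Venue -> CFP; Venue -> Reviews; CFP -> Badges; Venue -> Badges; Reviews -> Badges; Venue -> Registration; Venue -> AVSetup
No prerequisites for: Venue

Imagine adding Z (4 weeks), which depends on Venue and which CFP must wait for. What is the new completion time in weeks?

Originally the project takes 13 weeks.
With Z inserted, CFP now waits for max(Venue, Z).
New critical path: Venue→Z→CFP→Badges = 4+4+8+1 = 17 ⇒ 17 weeks.

17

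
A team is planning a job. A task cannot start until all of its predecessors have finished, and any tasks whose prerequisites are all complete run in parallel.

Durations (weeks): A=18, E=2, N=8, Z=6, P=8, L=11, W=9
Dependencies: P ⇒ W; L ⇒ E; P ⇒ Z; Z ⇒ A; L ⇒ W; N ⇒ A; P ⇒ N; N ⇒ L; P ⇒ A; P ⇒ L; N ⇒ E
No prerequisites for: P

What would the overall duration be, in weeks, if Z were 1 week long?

Critical path before the change: P→N→L→W = 8+8+11+9 = 36 giving 36 weeks.
Z is off the critical path — its longest chain is 32 weeks, giving 4 of slack.
The critical path is still P→N→L→W; finish is now 36 weeks.

36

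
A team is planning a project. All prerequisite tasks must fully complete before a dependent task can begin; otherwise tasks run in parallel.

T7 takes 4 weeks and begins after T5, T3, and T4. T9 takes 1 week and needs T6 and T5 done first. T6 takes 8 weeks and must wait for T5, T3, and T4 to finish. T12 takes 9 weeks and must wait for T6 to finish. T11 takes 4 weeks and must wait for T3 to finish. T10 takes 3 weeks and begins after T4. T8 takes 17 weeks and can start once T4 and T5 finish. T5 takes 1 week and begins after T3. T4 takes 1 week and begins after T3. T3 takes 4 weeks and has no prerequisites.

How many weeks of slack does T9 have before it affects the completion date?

8

The longest chain is T3→T4→T6→T12 = 4+1+8+9 = 22; overall finish 22 weeks.
The longest chain containing T9 totals 14 weeks.
Float = 22 − 14 = 8.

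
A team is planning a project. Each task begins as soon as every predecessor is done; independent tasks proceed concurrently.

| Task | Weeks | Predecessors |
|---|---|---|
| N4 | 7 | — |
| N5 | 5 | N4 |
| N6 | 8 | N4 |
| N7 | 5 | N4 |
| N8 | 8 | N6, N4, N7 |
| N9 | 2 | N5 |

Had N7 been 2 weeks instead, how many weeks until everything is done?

Actual critical path: N4→N6→N8 = 7+8+8 = 23 ⇒ 23 weeks.
The longest path through N7 is only 20 weeks, so N7 has float 3.
The critical path is still N4→N6→N8; finish is now 23 weeks.

23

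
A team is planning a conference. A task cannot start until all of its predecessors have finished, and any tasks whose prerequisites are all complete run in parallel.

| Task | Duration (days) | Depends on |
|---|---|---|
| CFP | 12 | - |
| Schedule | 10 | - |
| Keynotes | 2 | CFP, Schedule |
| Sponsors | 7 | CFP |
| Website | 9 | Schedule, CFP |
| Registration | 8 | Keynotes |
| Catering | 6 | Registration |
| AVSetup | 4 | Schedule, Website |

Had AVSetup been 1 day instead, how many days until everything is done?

Critical path before the change: CFP→Keynotes→Registration→Catering = 12+2+8+6 = 28 giving 28 days.
AVSetup has 3 days of float (longest path through it is 25).
That remains the longest chain; total 28 days.

28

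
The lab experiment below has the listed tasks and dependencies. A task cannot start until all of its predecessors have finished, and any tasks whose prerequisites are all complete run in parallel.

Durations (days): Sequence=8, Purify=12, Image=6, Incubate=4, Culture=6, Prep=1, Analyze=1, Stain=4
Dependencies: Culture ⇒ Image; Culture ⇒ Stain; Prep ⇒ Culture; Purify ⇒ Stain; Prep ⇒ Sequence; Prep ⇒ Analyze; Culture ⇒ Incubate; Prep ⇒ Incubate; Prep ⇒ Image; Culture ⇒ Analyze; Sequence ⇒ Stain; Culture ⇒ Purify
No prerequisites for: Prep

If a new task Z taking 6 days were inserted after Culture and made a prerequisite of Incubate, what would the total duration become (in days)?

23

Originally the job takes 23 days.
With Z inserted, Incubate now waits for max(Prep, Culture, Z).
New critical path: Prep→Culture→Purify→Stain = 1+6+12+4 = 23 ⇒ 23 days.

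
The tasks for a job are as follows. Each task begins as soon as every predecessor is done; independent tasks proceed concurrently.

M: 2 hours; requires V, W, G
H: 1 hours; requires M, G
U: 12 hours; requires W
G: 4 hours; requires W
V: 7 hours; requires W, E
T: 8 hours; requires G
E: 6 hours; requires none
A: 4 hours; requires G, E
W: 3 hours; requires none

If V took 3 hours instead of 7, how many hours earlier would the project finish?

1

The binding path is E→V→M→H = 6+7+2+1 = 16; finish at 16 hours.
V is on the critical path; changing it to 3 makes that path 12 hours.
New critical path: W→G→T = 3+4+8 = 15 ⇒ 15 hours.
Change in finish: 15 − 16 = -1 hours.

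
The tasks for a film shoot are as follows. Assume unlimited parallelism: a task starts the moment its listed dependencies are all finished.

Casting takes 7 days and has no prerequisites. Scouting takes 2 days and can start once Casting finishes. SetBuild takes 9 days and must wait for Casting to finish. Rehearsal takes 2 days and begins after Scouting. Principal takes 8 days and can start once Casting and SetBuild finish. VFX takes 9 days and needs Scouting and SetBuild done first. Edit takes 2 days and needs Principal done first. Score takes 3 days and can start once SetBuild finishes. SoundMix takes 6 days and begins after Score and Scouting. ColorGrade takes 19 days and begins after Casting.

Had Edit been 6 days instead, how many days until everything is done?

Baseline: Casting→SetBuild→Principal→Edit = 7+9+8+2 = 26 → 26 days.
Since Edit is critical, the +4 change carries straight to that chain (now 30 days).
No other chain overtakes it, so the finish is 30 days.

30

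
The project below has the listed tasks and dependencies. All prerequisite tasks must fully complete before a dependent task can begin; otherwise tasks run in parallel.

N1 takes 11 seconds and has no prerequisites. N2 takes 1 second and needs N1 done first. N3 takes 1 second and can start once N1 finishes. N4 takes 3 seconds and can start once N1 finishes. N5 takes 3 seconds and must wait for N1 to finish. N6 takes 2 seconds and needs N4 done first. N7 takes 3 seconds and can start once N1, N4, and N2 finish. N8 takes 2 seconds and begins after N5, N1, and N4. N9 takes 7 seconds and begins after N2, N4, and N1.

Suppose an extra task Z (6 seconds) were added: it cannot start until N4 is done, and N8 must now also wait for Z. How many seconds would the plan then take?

22

Originally the plan takes 21 seconds.
With Z inserted, N8 now waits for max(N5, N1, N4, Z).
New critical path: N1→N4→Z→N8 = 11+3+6+2 = 22 ⇒ 22 seconds.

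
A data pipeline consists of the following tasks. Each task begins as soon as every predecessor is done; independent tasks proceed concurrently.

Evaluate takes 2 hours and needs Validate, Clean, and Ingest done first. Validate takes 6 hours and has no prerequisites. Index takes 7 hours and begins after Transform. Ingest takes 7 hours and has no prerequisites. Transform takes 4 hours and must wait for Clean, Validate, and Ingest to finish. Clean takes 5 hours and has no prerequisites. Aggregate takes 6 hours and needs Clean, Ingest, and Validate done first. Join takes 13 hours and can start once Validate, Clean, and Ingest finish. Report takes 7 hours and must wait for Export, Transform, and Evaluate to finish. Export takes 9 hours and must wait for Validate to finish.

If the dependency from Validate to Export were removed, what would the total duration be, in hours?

Before: longest chain Validate→Export→Report = 6+9+7 = 22, finish 22.
Without Validate→Export, Export's earliest start moves from 6 to 0.
New critical path: Ingest→Join = 7+13 = 20 ⇒ 20 hours.

20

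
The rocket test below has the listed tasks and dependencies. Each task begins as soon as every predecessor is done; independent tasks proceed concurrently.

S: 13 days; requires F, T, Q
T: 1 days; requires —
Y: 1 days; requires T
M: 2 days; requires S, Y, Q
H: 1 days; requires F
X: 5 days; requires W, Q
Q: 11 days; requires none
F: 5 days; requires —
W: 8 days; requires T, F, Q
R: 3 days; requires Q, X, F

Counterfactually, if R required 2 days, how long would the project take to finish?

Critical path before the change: Q→W→X→R = 11+8+5+3 = 27 giving 27 days.
R is on the critical path; changing it to 2 makes that path 26 days.
No other chain overtakes it, so the finish is 26 days.

26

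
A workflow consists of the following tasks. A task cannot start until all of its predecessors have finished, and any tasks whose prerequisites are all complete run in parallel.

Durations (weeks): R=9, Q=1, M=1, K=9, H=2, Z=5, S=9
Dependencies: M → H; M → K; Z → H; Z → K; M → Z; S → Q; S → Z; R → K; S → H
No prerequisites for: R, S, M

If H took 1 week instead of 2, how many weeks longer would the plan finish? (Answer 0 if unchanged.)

Baseline: S→Z→K = 9+5+9 = 23 → 23 weeks.
H has 7 weeks of float (longest path through it is 16).
No other chain overtakes it, so the finish is 23 weeks.
Change in finish: 23 − 23 = +0 weeks.

0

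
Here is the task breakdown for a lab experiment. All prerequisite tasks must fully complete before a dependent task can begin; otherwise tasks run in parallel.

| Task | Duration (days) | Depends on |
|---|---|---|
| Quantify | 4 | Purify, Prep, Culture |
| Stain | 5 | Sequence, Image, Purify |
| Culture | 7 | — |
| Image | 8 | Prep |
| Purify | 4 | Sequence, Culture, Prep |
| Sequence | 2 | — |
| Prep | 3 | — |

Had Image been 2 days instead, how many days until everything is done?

16

Baseline: Prep→Image→Stain = 3+8+5 = 16 → 16 days.
Image lies on that path, so at 2 days the path becomes 10 days.
New critical path: Culture→Purify→Stain = 7+4+5 = 16 ⇒ 16 days.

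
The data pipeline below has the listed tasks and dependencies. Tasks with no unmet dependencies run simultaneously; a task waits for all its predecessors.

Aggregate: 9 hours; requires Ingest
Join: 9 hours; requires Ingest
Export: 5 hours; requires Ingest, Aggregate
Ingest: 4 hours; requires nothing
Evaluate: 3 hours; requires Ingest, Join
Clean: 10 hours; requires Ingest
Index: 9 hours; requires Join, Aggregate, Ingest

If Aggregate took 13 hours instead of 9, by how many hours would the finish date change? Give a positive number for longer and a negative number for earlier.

4

Baseline: Ingest→Aggregate→Index = 4+9+9 = 22 → 22 hours.
Aggregate is on the critical path; changing it to 13 makes that path 26 hours.
No other chain overtakes it, so the finish is 26 hours.
Change in finish: 26 − 22 = +4 hours.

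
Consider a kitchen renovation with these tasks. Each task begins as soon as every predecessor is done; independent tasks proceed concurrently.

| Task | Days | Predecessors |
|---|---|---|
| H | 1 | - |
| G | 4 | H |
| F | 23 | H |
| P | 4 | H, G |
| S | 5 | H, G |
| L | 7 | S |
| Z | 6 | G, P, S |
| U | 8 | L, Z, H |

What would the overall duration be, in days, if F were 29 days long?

Critical path before the change: H→G→S→L→U = 1+4+5+7+8 = 25 giving 25 days.
F is off the critical path — its longest chain is 24 days, giving 1 of slack.
New critical path: H→F = 1+29 = 30 ⇒ 30 days.

30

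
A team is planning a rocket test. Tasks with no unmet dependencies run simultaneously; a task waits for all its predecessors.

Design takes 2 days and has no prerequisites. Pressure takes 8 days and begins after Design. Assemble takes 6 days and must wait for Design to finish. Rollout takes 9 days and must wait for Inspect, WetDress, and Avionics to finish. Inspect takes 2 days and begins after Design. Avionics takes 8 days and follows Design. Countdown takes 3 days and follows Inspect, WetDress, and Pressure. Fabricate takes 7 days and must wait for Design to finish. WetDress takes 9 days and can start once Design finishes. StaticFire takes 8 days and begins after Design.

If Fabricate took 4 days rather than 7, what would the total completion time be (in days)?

Actual critical path: Design→WetDress→Rollout = 2+9+9 = 20 ⇒ 20 days.
Fabricate has 11 days of float (longest path through it is 9).
The critical path is still Design→WetDress→Rollout; finish is now 20 days.

20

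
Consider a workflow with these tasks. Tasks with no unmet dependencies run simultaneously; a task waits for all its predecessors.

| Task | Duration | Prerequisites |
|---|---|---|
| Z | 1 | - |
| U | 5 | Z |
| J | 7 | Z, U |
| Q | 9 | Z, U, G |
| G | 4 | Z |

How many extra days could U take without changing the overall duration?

The longest chain is Z→U→Q = 1+5+9 = 15; overall finish 15 days.
The longest chain containing U totals 15 days.
Float = 15 − 15 = 0.

0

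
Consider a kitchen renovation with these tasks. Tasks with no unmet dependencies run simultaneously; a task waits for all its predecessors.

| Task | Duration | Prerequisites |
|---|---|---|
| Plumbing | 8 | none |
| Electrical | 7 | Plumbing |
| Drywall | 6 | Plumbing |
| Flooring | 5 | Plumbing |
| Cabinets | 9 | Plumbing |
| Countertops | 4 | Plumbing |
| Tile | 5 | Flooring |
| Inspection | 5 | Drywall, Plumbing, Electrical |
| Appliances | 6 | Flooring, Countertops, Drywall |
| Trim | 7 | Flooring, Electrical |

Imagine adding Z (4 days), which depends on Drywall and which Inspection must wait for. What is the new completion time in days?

Originally the schedule takes 22 days.
With Z inserted, Inspection now waits for max(Drywall, Plumbing, Electrical, Z).
New critical path: Plumbing→Drywall→Z→Inspection = 8+6+4+5 = 23 ⇒ 23 days.

23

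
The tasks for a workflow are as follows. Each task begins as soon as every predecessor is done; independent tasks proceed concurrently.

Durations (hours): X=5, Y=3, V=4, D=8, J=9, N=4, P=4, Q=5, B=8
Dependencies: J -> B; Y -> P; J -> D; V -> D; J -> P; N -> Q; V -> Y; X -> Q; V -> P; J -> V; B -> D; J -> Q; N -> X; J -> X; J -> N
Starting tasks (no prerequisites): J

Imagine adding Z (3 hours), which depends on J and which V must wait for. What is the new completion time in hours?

25

Originally the workflow takes 25 hours.
With Z inserted, V now waits for max(J, Z).
New critical path: J→B→D = 9+8+8 = 25 ⇒ 25 hours.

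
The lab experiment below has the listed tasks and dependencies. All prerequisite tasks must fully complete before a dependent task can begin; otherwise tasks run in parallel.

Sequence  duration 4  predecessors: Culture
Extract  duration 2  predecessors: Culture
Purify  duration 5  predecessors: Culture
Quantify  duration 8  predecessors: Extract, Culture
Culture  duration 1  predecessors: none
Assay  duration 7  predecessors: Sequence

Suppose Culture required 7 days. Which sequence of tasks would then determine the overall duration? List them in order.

Baseline: Culture→Sequence→Assay = 1+4+7 = 12 → 12 days.
Since Culture is critical, the +6 change carries straight to that chain (now 18 days).
No other chain overtakes it, so the finish is 18 days.

Culture, Sequence, Assay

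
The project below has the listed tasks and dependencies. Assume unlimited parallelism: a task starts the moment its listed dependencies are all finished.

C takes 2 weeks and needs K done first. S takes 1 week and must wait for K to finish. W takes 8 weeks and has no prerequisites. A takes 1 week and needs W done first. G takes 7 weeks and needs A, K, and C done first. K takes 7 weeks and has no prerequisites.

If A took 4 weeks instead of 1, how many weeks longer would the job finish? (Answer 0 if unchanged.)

3

Actual critical path: W→A→G = 8+1+7 = 16 ⇒ 16 weeks.
A is on the critical path; changing it to 4 makes that path 19 weeks.
That remains the longest chain; total 19 weeks.
Change in finish: 19 − 16 = +3 weeks.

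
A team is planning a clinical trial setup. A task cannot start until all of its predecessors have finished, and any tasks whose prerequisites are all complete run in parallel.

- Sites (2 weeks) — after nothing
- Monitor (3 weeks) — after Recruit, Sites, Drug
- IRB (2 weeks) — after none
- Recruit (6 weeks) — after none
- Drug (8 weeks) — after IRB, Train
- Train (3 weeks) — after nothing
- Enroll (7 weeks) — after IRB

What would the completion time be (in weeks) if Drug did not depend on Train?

13

Before: longest chain Train→Drug→Monitor = 3+8+3 = 14, finish 14.
Without Train→Drug, Drug's earliest start moves from 3 to 2.
After: IRB→Drug→Monitor = 2+8+3 = 13 → 13 weeks.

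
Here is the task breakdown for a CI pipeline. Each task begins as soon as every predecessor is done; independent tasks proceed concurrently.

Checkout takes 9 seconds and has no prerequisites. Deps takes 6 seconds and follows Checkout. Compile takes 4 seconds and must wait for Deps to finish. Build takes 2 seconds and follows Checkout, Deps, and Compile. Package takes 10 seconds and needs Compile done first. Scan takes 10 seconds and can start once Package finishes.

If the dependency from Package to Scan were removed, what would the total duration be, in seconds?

29

With the dependency in place, Checkout→Deps→Compile→Package→Scan = 9+6+4+10+10 = 39 sets the finish at 39 seconds.
Without Package→Scan, Scan's earliest start moves from 29 to 0.
New critical path: Checkout→Deps→Compile→Package = 9+6+4+10 = 29 ⇒ 29 seconds.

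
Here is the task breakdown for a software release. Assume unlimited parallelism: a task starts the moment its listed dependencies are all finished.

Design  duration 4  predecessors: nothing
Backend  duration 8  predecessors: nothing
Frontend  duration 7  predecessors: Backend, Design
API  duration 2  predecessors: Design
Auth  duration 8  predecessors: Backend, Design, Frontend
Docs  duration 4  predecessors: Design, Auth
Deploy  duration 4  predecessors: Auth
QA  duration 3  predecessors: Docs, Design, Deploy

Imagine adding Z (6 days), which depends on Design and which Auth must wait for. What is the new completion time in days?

30

Originally the job takes 30 days.
With Z inserted, Auth now waits for max(Backend, Design, Frontend, Z).
New critical path: Backend→Frontend→Auth→Docs→QA = 8+7+8+4+3 = 30 ⇒ 30 days.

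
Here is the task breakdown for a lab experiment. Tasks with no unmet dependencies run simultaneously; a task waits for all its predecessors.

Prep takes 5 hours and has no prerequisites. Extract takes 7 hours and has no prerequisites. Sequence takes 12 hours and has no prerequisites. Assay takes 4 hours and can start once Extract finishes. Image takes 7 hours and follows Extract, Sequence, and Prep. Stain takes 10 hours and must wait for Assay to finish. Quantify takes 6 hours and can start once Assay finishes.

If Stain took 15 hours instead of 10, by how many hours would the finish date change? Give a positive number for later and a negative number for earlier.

Actual critical path: Extract→Assay→Stain = 7+4+10 = 21 ⇒ 21 hours.
Stain lies on that path, so at 15 hours the path becomes 26 hours.
That remains the longest chain; total 26 hours.
Change in finish: 26 − 21 = +5 hours.

5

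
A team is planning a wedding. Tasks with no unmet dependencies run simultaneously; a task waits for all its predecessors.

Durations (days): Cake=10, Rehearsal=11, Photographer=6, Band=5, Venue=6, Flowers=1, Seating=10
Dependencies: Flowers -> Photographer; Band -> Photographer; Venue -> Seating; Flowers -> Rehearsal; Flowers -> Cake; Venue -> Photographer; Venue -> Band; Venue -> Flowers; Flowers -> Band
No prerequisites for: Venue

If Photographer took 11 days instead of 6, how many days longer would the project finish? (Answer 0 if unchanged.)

5

The binding path is Venue→Flowers→Band→Photographer = 6+1+5+6 = 18; finish at 18 days.
Since Photographer is critical, the +5 change carries straight to that chain (now 23 days).
No other chain overtakes it, so the finish is 23 days.
Change in finish: 23 − 18 = +5 days.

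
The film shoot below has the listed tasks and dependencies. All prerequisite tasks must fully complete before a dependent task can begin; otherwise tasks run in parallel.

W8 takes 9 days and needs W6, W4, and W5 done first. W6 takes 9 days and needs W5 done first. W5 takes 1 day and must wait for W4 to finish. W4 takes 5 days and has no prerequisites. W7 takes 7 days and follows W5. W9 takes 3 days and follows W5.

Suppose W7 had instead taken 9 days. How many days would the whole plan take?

24

The binding path is W4→W5→W6→W8 = 5+1+9+9 = 24; finish at 24 days.
W7 has 11 days of float (longest path through it is 13).
That remains the longest chain; total 24 days.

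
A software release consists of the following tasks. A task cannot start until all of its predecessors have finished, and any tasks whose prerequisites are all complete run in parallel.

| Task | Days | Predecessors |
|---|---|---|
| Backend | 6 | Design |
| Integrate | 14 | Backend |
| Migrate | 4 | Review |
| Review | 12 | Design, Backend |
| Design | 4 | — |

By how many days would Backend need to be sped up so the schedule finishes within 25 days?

1

Current finish: 26 days; target: 25.
Backend is on every critical path, so each day cut from Backend cuts the finish by one (this holds down to a finish of 21).
Need 26 − 25 = 1 day off Backend → Backend becomes 5 days, finish becomes 25.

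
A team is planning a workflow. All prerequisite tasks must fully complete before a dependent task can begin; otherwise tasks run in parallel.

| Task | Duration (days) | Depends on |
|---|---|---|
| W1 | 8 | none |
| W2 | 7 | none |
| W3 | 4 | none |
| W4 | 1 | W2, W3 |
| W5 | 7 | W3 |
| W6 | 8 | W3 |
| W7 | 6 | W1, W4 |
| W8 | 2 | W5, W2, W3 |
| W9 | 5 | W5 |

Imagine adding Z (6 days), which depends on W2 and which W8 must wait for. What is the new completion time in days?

16

Originally the schedule takes 16 days.
With Z inserted, W8 now waits for max(W5, W2, W3, Z).
New critical path: W3→W5→W9 = 4+7+5 = 16 ⇒ 16 days.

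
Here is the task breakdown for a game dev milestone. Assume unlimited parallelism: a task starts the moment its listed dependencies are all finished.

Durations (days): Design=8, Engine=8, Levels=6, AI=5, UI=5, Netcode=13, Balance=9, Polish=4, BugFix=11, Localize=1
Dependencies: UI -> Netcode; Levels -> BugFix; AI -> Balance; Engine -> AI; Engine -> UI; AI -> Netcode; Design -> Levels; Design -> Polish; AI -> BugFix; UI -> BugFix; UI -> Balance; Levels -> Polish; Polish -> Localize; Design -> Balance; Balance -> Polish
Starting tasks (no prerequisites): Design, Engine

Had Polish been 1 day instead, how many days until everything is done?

26

The binding path is Engine→AI→Balance→Polish→Localize = 8+5+9+4+1 = 27; finish at 27 days.
Polish is on the critical path; changing it to 1 makes that path 24 days.
Now Engine→AI→Netcode = 8+5+13 = 26 is longest, so the finish becomes 26 days.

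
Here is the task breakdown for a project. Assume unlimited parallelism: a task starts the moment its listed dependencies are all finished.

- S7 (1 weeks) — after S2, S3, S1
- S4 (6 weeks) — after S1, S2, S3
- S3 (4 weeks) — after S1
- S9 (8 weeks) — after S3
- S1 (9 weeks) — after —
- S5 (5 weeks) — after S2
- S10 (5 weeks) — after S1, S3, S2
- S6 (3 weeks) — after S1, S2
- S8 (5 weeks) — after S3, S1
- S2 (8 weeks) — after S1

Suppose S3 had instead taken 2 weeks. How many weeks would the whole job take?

Actual critical path: S1→S2→S4 = 9+8+6 = 23 ⇒ 23 weeks.
S3 is off the critical path — its longest chain is 21 weeks, giving 2 of slack.
No other chain overtakes it, so the finish is 23 weeks.

23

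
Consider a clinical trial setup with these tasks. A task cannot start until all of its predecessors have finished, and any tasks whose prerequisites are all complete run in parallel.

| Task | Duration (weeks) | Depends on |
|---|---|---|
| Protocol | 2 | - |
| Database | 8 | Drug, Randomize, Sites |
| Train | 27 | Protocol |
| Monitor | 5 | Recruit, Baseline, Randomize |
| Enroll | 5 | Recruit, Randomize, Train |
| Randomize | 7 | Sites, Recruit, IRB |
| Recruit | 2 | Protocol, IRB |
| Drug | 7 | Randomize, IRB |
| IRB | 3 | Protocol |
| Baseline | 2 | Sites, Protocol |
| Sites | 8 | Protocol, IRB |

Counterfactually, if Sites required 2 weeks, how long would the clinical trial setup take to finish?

34

Baseline: Protocol→IRB→Sites→Randomize→Drug→Database = 2+3+8+7+7+8 = 35 → 35 weeks.
Sites lies on that path, so at 2 weeks the path becomes 29 weeks.
Now Protocol→Train→Enroll = 2+27+5 = 34 is longest, so the finish becomes 34 weeks.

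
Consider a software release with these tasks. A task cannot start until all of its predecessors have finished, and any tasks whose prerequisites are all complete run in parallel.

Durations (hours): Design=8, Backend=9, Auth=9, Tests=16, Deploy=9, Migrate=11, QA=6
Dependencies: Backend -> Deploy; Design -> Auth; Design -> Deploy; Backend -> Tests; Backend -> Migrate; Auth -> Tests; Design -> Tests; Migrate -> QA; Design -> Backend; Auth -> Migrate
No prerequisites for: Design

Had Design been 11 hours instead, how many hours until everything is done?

37

Baseline: Design→Backend→Migrate→QA = 8+9+11+6 = 34 → 34 hours.
Design lies on that path, so at 11 hours the path becomes 37 hours.
That remains the longest chain; total 37 hours.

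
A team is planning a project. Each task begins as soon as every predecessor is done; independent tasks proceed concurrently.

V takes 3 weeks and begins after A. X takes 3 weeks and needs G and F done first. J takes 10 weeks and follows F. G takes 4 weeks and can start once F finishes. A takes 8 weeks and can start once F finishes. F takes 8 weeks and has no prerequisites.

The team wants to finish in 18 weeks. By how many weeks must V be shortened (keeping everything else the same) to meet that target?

1

Current finish: 19 weeks; target: 18.
V is on every critical path, so each week cut from V cuts the finish by one (this holds down to a finish of 18).
Need 19 − 18 = 1 week off V → V becomes 2 weeks, finish becomes 18.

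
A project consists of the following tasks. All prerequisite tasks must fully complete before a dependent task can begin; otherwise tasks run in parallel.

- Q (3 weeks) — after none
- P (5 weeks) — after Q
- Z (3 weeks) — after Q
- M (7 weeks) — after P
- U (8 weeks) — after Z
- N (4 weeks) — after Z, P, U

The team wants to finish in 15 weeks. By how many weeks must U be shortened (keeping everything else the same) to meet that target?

Current finish: 18 weeks; target: 15.
U is on every critical path, so each week cut from U cuts the finish by one (this holds down to a finish of 15).
Need 18 − 15 = 3 weeks off U → U becomes 5 weeks, finish becomes 15.

3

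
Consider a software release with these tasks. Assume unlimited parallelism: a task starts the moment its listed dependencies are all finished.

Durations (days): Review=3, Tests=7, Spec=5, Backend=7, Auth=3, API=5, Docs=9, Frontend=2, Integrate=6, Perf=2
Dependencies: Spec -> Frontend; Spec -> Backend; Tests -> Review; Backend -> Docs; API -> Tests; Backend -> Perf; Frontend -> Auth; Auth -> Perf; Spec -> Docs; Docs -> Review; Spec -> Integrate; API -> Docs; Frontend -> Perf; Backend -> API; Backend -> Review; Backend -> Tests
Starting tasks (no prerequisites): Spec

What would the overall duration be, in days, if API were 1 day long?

25

Baseline: Spec→Backend→API→Docs→Review = 5+7+5+9+3 = 29 → 29 days.
API lies on that path, so at 1 day the path becomes 25 days.
That remains the longest chain; total 25 days.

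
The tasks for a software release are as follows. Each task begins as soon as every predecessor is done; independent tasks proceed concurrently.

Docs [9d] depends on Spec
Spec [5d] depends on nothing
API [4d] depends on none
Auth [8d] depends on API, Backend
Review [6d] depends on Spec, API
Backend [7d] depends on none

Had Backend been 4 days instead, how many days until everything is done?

14

Critical path before the change: Backend→Auth = 7+8 = 15 giving 15 days.
Backend is on the critical path; changing it to 4 makes that path 12 days.
Now Spec→Docs = 5+9 = 14 is longest, so the finish becomes 14 days.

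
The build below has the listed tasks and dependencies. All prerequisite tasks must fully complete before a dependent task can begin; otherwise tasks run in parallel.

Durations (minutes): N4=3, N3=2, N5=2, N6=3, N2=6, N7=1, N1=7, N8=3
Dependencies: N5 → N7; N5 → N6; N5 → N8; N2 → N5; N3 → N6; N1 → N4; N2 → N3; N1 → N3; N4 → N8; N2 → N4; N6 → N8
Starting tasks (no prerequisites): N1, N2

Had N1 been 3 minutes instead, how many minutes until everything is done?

The binding path is N1→N3→N6→N8 = 7+2+3+3 = 15; finish at 15 minutes.
Since N1 is critical, the -4 change carries straight to that chain (now 11 minutes).
Now N2→N3→N6→N8 = 6+2+3+3 = 14 is longest, so the finish becomes 14 minutes.

14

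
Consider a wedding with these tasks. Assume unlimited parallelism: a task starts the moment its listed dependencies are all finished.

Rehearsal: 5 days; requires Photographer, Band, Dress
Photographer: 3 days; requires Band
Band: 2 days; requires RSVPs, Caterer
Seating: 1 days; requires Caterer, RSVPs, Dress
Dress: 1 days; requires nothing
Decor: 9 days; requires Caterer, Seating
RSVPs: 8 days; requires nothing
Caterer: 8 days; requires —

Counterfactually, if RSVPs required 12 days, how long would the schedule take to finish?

Critical path before the change: RSVPs→Band→Photographer→Rehearsal = 8+2+3+5 = 18 giving 18 days.
Since RSVPs is critical, the +4 change carries straight to that chain (now 22 days).
That remains the longest chain; total 22 days.

22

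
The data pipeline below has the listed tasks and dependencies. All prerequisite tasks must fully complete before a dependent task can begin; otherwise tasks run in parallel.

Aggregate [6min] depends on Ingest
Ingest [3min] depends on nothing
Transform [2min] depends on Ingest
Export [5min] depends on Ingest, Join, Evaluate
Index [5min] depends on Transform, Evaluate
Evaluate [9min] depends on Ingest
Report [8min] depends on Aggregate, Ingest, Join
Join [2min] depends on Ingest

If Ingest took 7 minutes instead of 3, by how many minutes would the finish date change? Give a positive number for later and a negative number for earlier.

4

Baseline: Ingest→Aggregate→Report = 3+6+8 = 17 → 17 minutes.
Ingest is on the critical path; changing it to 7 makes that path 21 minutes.
That remains the longest chain; total 21 minutes.
Change in finish: 21 − 17 = +4 minutes.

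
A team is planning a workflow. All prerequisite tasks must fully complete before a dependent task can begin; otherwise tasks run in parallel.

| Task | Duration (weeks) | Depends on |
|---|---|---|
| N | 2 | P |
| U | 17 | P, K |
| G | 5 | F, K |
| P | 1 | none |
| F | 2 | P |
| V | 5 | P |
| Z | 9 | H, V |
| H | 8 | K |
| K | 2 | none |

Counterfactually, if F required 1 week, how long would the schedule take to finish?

Actual critical path: K→U = 2+17 = 19 ⇒ 19 weeks.
F has 11 weeks of float (longest path through it is 8).
That remains the longest chain; total 19 weeks.

19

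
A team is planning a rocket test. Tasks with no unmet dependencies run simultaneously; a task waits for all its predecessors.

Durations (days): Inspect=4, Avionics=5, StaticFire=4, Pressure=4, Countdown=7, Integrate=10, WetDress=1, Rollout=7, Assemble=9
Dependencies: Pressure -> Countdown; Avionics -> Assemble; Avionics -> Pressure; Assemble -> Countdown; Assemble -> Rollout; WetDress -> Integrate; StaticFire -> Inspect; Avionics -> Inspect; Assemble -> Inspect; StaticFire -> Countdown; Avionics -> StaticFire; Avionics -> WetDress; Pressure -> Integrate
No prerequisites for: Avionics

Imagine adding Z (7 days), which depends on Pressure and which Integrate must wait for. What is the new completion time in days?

Originally the rocket test takes 21 days.
With Z inserted, Integrate now waits for max(Pressure, WetDress, Z).
New critical path: Avionics→Pressure→Z→Integrate = 5+4+7+10 = 26 ⇒ 26 days.

26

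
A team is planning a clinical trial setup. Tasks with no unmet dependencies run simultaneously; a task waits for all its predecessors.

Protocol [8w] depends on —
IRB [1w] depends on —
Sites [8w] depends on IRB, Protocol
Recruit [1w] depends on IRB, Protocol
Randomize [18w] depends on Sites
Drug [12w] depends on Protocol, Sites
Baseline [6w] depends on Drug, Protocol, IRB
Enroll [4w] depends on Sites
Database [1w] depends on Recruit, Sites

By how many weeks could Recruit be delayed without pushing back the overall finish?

The longest chain is Protocol→Sites→Randomize = 8+8+18 = 34; overall finish 34 weeks.
The longest chain containing Recruit totals 10 weeks.
Float = 34 − 10 = 24.

24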